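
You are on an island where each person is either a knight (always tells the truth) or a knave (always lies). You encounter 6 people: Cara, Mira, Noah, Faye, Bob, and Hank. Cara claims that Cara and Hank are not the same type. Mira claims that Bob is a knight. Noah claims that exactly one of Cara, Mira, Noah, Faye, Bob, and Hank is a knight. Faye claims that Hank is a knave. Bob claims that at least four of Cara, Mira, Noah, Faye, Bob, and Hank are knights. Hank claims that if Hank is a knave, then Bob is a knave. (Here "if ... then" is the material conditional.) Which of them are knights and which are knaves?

As a knight, Cara's statement "Cara and Hank are not the same type" should be True; it is.
Mira is a knight, so "Bob is a knight" must be True — and it is.
As a knave, Noah's statement "exactly one of Cara, Mira, Noah, Faye, Bob, and Hank is a knight" should be false; it is.
Faye is a knight, and the claim "Hank is a knave" is indeed True.
Since Bob is a knight, "at least four of Cara, Mira, Noah, Faye, Bob, and Hank are knights" needs to be True, which holds.
Hank (knave): "if Hank is a knave, then Bob is a knave" — false. ✓

Knights: Cara, Mira, Faye, and Bob. Knaves: Noah and Hank.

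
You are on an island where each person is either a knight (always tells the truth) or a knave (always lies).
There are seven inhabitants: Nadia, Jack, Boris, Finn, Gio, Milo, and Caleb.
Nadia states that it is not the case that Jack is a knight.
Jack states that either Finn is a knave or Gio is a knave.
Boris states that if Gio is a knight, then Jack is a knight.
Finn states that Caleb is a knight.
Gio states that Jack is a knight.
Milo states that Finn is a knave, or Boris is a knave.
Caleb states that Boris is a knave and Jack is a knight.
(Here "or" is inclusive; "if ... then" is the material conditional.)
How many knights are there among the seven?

The unique consistent assignment is Nadia=knave, Jack=knight, Boris=knight, Finn=knave, Gio=knight, Milo=knight, Caleb=knave.
That has 4 knights.

4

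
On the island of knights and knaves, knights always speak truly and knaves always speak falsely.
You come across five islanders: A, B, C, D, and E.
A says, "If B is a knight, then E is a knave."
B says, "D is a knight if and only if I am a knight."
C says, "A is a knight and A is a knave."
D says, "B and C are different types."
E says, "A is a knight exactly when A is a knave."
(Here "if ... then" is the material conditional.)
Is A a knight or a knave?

A is a knight.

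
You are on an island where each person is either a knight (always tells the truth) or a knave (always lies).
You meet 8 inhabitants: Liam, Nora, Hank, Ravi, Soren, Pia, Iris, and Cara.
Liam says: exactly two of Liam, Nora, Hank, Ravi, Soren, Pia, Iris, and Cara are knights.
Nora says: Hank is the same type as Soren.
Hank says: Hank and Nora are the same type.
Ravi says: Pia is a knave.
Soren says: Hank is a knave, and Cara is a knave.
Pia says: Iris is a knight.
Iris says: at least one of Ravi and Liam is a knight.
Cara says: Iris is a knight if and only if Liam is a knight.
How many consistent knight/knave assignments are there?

0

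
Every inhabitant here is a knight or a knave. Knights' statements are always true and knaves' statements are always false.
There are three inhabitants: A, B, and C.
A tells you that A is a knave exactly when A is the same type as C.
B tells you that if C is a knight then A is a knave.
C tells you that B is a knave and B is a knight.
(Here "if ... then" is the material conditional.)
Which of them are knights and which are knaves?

Knights: A and B. Knaves: C.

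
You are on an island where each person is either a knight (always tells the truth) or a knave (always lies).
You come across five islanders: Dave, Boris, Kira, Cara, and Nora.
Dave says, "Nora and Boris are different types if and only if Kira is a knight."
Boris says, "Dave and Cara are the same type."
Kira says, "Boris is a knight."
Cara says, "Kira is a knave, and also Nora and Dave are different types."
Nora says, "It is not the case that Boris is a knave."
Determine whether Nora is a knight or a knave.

Nora is a knight.

Consistent assignments: {Dave=knave, Boris=knight, Kira=knight, Cara=knave, Nora=knight}
In every consistent assignment, Nora is a knight.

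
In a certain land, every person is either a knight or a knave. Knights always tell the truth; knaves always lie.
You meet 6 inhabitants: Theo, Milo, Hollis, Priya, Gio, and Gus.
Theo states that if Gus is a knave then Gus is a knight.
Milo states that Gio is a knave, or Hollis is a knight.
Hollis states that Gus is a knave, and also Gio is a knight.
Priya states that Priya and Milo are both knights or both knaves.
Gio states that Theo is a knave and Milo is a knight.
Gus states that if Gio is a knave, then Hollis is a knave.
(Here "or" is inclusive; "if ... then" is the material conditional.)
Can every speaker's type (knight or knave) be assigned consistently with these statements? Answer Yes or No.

One consistent assignment: Theo=knight, Milo=knight, Hollis=knave, Priya=knight, Gio=knave, Gus=knight.

Yes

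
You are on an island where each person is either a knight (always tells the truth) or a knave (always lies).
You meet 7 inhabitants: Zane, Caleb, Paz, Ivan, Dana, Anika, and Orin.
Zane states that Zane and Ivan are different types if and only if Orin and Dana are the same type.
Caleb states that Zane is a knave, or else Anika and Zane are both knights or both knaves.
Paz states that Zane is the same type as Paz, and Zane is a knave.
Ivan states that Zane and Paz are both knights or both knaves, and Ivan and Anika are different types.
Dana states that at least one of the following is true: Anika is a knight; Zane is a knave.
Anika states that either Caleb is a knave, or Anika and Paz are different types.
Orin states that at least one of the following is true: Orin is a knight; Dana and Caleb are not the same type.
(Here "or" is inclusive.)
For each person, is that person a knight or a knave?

Zane (knight): "Zane and Ivan are different types if and only if Orin and Dana are the same type" — true. ✓
Caleb is a knight, and the claim "Zane is a knave, or else Anika and Zane are both knights or both knaves" is indeed true.
Paz is a knave, and the claim "Zane is the same type as Paz, and Zane is a knave" is indeed false.
As a knave, Ivan's statement "Zane and Paz are both knights or both knaves, and Ivan and Anika are different types" should be false; it is.
Dana (knight): "at least one of the following is true: Anika is a knight; Zane is a knave" — true. ✓
Anika is a knight; "either Caleb is a knave, or Anika and Paz are different types" is true, as required.
Orin is a knight, so "at least one of the following is true: Orin is a knight; Dana and Caleb are not the same type" must be true — and it is.

Knights: Zane, Caleb, Dana, Anika, and Orin. Knaves: Paz and Ivan.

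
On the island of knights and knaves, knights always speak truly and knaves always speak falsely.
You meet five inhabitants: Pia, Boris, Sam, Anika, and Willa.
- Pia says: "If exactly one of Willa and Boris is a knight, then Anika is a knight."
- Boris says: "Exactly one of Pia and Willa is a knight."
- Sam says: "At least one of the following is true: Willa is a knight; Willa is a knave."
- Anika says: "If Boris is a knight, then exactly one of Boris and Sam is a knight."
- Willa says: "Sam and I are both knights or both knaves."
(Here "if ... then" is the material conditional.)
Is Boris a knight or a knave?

Boris is a knave.

Consistent assignments: {Pia=knight, Boris=knave, Sam=knight, Anika=knight, Willa=knight}
In every consistent assignment, Boris is a knave.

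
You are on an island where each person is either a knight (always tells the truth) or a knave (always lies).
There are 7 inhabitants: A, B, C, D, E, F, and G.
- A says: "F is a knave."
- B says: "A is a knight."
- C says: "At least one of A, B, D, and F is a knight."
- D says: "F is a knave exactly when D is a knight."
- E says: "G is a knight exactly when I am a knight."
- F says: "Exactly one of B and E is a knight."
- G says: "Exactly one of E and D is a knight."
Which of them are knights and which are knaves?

Knights: A, B, C, E, and G. Knaves: D and F.

A is a knight; "F is a knave" is True, as required.
B (knight): "A is a knight" — True. ✓
C is a knight, and the claim "at least one of A, B, D, and F is a knight" is indeed True.
As a knave, D's statement "F is a knave exactly when D is a knight" should be False; it is.
Since E is a knight, "G is a knight exactly when I am a knight" needs to be True, which holds.
F is a knave, and the claim "exactly one of B and E is a knight" is indeed False.
G is a knight; "exactly one of E and D is a knight" is True, as required.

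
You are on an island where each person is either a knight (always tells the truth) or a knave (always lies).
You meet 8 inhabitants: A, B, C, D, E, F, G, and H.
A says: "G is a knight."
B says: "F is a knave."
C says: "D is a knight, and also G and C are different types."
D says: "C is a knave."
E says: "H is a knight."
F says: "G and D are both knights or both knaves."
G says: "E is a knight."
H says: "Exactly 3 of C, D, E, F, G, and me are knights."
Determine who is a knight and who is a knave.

A is a knave, so "G is a knight" must be false — and it is.
As a knight, B's statement "F is a knave" should be True; it is.
Since C is a knave, "D is a knight, and also G and C are different types" needs to be false, which holds.
As a knight, D's statement "C is a knave" should be True; it is.
E is a knave, and the claim "H is a knight" is indeed false.
F (knave): "G and D are both knights or both knaves" — false. ✓
Since G is a knave, "E is a knight" needs to be false, which holds.
As a knave, H's statement "exactly 3 of C, D, E, F, G, and me are knights" should be false; it is.

Knights: B and D. Knaves: A, C, E, F, G, and H.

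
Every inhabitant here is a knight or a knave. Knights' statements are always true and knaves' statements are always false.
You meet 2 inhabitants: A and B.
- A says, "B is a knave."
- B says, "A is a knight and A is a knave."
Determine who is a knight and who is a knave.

As a knight, A's statement "B is a knave" should be True; it is.
B is a knave, and the claim "A is a knight and A is a knave" is indeed false.

A is a knight and B is a knave.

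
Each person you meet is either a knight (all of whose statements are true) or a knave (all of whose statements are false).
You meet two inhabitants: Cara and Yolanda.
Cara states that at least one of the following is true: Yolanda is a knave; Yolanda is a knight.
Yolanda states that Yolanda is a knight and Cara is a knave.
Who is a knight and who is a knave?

Cara is a knight, so "at least one of the following is true: Yolanda is a knave; Yolanda is a knight" must be true — and it is.
As a knave, Yolanda's statement "Yolanda is a knight and Cara is a knave" should be false; it is.

Knights: Cara. Knaves: Yolanda.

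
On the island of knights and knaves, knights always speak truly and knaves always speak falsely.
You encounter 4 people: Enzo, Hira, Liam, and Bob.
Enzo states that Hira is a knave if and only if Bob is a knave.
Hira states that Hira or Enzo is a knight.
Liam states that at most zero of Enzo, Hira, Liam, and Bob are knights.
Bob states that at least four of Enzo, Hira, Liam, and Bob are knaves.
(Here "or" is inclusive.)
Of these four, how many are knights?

1

The unique consistent assignment is Enzo=knave, Hira=knight, Liam=knave, Bob=knave.
That has 1 knight.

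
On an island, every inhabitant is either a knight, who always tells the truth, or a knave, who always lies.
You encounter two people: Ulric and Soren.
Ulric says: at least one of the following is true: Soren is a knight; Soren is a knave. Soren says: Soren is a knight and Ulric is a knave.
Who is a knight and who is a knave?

Ulric is a knight and Soren is a knave.

Ulric is a knight, and the claim "at least one of the following is true: Soren is a knight; Soren is a knave" is indeed True.
Soren is a knave, and the claim "Soren is a knight and Ulric is a knave" is indeed false.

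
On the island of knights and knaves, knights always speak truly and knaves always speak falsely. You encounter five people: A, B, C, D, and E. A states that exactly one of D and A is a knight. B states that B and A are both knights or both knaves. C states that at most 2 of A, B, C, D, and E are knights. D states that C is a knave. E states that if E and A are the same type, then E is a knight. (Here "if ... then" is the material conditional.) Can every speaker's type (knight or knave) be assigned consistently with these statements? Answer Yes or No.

No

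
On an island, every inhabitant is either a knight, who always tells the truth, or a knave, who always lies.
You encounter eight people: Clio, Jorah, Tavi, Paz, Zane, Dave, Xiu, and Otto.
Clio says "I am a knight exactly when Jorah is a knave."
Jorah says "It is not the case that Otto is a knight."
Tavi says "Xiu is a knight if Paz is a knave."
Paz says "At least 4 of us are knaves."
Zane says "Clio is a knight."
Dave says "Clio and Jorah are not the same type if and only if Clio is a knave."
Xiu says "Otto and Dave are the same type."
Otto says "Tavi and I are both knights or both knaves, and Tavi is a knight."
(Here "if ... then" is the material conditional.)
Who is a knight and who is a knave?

Clio is a knave, Jorah is a knave, Tavi is a knight, Paz is a knight, Zane is a knave, Dave is a knave, Xiu is a knave, and Otto is a knight.

Clio (knave): "I am a knight exactly when Jorah is a knave" — false. ✓
Since Jorah is a knave, "it is not the case that Otto is a knight" needs to be false, which holds.
Since Tavi is a knight, "Xiu is a knight if Paz is a knave" needs to be true, which holds.
As a knight, Paz's statement "at least 4 of us are knaves" should be true; it is.
Zane is a knave, and the claim "Clio is a knight" is indeed false.
Dave is a knave, so "Clio and Jorah are not the same type if and only if Clio is a knave" must be false — and it is.
Xiu is a knave; "Otto and Dave are the same type" is false, as required.
Otto (knight): "Tavi and I are both knights or both knaves, and Tavi is a knight" — true. ✓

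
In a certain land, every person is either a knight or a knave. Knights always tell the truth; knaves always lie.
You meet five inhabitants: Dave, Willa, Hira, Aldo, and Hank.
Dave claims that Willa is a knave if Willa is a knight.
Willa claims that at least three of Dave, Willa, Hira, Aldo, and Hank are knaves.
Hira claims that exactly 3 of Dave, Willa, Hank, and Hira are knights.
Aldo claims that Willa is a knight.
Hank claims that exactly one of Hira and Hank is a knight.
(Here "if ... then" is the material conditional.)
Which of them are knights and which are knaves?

Dave is a knave, Willa is a knight, Hira is a knave, Aldo is a knight, and Hank is a knave.

Dave (knave): "Willa is a knave if Willa is a knight" — false. ✓
Willa (knight): "at least three of Dave, Willa, Hira, Aldo, and Hank are knaves" — true. ✓
Hira is a knave; "exactly 3 of Dave, Willa, Hank, and Hira are knights" is false, as required.
Since Aldo is a knight, "Willa is a knight" needs to be true, which holds.
Hank is a knave, and the claim "exactly one of Hira and Hank is a knight" is indeed false.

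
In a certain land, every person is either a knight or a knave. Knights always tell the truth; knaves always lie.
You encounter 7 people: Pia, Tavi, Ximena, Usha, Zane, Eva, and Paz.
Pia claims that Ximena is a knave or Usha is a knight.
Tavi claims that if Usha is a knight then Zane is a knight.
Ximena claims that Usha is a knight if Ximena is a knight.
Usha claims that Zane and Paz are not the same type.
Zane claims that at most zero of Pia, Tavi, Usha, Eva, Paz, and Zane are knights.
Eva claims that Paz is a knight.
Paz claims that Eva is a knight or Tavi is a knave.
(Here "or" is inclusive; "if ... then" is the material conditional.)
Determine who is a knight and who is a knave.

Pia is a knight, Tavi is a knave, Ximena is a knight, Usha is a knight, Zane is a knave, Eva is a knight, and Paz is a knight.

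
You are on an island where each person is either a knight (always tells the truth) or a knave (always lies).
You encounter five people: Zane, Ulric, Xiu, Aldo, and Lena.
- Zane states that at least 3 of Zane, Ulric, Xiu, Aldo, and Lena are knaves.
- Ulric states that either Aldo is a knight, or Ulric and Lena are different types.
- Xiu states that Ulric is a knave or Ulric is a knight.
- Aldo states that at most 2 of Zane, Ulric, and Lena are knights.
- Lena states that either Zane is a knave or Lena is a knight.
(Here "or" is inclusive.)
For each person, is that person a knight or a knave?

Suppose Zane is a knight. Then Zane's statement "at least 3 of Zane, Ulric, Xiu, Aldo, and Lena are knaves" would have to be true. Checking the 16 ways to assign the others, none is consistent with every speaker.
(For instance, with Ulric=knight, Xiu=knight, Aldo=knight, Lena=knight, Zane's claim "at least 3 of Zane, Ulric, Xiu, Aldo, and Lena are knaves" comes out false where it would need to be true.)
So Zane must be a knave, making "at least 3 of Zane, Ulric, Xiu, Aldo, and Lena are knaves" false. Taking Zane=knave, Ulric=knight, Xiu=knight, Aldo=knight, Lena=knight, each remaining statement checks out:
  Ulric (knight): "either Aldo is a knight, or Ulric and Lena are different types" — true. ✓
  Xiu (knight): "Ulric is a knave or Ulric is a knight" — true. ✓
  Aldo (knight): "at most 2 of Zane, Ulric, and Lena are knights" — true. ✓
  Lena (knight): "either Zane is a knave or Lena is a knight" — true. ✓
This is the unique consistent assignment.

Zane is a knave, Ulric is a knight, Xiu is a knight, Aldo is a knight, and Lena is a knight.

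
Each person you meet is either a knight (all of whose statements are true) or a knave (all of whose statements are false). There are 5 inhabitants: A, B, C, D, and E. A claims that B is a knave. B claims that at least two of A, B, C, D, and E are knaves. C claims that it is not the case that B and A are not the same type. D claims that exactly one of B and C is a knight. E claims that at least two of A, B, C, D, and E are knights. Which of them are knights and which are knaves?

Since A is a knave, "B is a knave" needs to be False, which holds.
B is a knight, so "at least two of A, B, C, D, and E are knaves" must be true — and it is.
C is a knave; "it is not the case that B and A are not the same type" is False, as required.
As a knight, D's statement "exactly one of B and C is a knight" should be true; it is.
E is a knight, so "at least two of A, B, C, D, and E are knights" must be true — and it is.

A is a knave, B is a knight, C is a knave, D is a knight, and E is a knight.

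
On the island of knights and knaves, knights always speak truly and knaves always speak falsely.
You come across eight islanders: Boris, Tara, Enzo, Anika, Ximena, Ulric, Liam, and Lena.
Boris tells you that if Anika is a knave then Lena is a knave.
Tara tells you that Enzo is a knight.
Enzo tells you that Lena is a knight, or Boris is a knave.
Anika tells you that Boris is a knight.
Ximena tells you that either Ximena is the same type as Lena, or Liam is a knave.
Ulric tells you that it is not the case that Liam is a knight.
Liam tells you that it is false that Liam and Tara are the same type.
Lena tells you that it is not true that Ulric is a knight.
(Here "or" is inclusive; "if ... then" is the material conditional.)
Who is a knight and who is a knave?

Boris (knight): "if Anika is a knave then Lena is a knave" — true. ✓
Tara is a knave, and the claim "Enzo is a knight" is indeed False.
Enzo is a knave, so "Lena is a knight, or Boris is a knave" must be False — and it is.
Anika is a knight; "Boris is a knight" is true, as required.
Ximena is a knight; "either Ximena is the same type as Lena, or Liam is a knave" is true, as required.
Ulric is a knight, so "it is not the case that Liam is a knight" must be true — and it is.
Liam is a knave, and the claim "it is false that Liam and Tara are the same type" is indeed False.
As a knave, Lena's statement "it is not true that Ulric is a knight" should be False; it is.

Boris is a knight, Tara is a knave, Enzo is a knave, Anika is a knight, Ximena is a knight, Ulric is a knight, Liam is a knave, and Lena is a knave.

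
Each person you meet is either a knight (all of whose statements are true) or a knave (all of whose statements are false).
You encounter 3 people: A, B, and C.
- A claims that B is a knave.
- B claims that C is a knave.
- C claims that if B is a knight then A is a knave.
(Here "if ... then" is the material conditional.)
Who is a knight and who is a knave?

Suppose A is a knave. Then A's statement "B is a knave" would have to be false. Checking the 4 ways to assign the others, none is consistent with every speaker.
(For instance, with B=knave, C=knight, A's claim "B is a knave" comes out true where it would need to be false.)
So A must be a knight, making "B is a knave" true. Taking A=knight, B=knave, C=knight, each remaining statement checks out:
  B (knave): "C is a knave" — false. ✓
  C (knight): "if B is a knight then A is a knave" — true. ✓
This is the unique consistent assignment.

A is a knight, B is a knave, and C is a knight.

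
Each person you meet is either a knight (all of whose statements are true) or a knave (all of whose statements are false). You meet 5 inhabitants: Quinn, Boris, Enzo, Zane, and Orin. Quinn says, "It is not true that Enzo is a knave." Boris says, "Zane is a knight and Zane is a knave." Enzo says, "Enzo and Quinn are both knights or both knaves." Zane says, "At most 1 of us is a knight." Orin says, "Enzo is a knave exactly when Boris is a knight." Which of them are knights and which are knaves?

Suppose Quinn is a knave. Then Quinn's statement "it is not true that Enzo is a knave" would have to be false. Checking the 16 ways to assign the others, none is consistent with every speaker.
(For instance, with Boris=knave, Enzo=knight, Zane=knave, Orin=knight, Quinn's claim "it is not true that Enzo is a knave" comes out true where it would need to be false.)
So Quinn must be a knight, making "it is not true that Enzo is a knave" true. Taking Quinn=knight, Boris=knave, Enzo=knight, Zane=knave, Orin=knight, each remaining statement checks out:
  Boris (knave): "Zane is a knight and Zane is a knave" — false. ✓
  Enzo (knight): "Enzo and Quinn are both knights or both knaves" — true. ✓
  Zane (knave): "at most 1 of us is a knight" — false. ✓
  Orin (knight): "Enzo is a knave exactly when Boris is a knight" — true. ✓
This is the unique consistent assignment.

Quinn is a knight, Boris is a knave, Enzo is a knight, Zane is a knave, and Orin is a knight.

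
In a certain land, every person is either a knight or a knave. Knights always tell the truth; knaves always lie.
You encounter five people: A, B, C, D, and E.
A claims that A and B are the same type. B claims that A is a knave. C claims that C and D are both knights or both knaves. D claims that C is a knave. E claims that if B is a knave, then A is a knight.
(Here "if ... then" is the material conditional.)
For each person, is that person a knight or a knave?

A is a knave; "A and B are the same type" is false, as required.
B (knight): "A is a knave" — true. ✓
As a knave, C's statement "C and D are both knights or both knaves" should be false; it is.
D is a knight, so "C is a knave" must be true — and it is.
E is a knight, so "if B is a knave, then A is a knight" must be true — and it is.

Knights: B, D, and E. Knaves: A and C.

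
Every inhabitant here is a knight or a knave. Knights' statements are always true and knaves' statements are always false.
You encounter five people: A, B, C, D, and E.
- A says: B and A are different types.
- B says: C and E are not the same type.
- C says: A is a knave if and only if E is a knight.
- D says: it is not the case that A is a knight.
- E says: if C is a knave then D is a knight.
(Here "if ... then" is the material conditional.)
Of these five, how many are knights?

3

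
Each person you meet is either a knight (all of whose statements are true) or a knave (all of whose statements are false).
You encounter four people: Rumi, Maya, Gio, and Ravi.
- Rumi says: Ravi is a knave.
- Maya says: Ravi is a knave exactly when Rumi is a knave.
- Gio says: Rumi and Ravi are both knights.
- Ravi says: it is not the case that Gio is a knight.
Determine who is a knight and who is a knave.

Rumi (knave): "Ravi is a knave" — False. ✓
Since Maya is a knave, "Ravi is a knave exactly when Rumi is a knave" needs to be False, which holds.
As a knave, Gio's statement "Rumi and Ravi are both knights" should be False; it is.
As a knight, Ravi's statement "it is not the case that Gio is a knight" should be True; it is.

Rumi is a knave, Maya is a knave, Gio is a knave, and Ravi is a knight.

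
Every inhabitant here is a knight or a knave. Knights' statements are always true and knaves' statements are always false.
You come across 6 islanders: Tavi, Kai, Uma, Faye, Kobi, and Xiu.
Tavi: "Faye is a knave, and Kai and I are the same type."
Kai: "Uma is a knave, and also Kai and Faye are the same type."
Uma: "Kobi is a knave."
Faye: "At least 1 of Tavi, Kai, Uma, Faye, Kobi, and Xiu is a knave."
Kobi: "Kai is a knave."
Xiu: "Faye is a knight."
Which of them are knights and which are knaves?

Tavi is a knave, so "Faye is a knave, and Kai and I are the same type" must be False — and it is.
Kai (knave): "Uma is a knave, and also Kai and Faye are the same type" — False. ✓
Uma is a knave, and the claim "Kobi is a knave" is indeed False.
Faye (knight): "at least 1 of Tavi, Kai, Uma, Faye, Kobi, and Xiu is a knave" — true. ✓
Kobi is a knight; "Kai is a knave" is true, as required.
As a knight, Xiu's statement "Faye is a knight" should be true; it is.

Tavi is a knave, Kai is a knave, Uma is a knave, Faye is a knight, Kobi is a knight, and Xiu is a knight.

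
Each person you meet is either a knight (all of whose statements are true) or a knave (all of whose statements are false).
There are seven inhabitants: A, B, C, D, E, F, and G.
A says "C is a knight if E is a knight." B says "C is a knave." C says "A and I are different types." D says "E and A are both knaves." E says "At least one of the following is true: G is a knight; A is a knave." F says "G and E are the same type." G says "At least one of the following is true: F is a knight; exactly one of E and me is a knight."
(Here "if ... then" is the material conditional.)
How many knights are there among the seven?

4

The unique consistent assignment is A=knave, B=knight, C=knave, D=knave, E=knight, F=knight, G=knight.
That has 4 knights.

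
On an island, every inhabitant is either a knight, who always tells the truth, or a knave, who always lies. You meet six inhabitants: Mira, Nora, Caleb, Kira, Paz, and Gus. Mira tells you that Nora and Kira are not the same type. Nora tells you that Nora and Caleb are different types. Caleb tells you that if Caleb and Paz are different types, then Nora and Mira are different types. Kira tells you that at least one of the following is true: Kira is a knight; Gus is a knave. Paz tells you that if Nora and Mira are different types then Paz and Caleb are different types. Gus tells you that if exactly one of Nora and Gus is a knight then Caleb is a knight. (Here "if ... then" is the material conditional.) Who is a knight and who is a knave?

Mira is a knight, Nora is a knight, Caleb is a knave, Kira is a knave, Paz is a knight, and Gus is a knight.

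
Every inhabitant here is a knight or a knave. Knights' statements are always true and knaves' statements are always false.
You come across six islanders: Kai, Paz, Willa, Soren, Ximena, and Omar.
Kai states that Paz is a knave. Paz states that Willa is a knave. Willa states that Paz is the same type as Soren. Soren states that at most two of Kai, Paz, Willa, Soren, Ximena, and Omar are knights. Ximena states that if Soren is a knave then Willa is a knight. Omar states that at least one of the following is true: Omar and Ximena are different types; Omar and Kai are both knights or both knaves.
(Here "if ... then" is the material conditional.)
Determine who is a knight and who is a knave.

Knights: Kai, Willa, Ximena, and Omar. Knaves: Paz and Soren.

Kai is a knight, and the claim "Paz is a knave" is indeed true.
Paz is a knave, and the claim "Willa is a knave" is indeed False.
Willa is a knight, and the claim "Paz is the same type as Soren" is indeed true.
Since Soren is a knave, "at most two of Kai, Paz, Willa, Soren, Ximena, and Omar are knights" needs to be False, which holds.
Since Ximena is a knight, "if Soren is a knave then Willa is a knight" needs to be true, which holds.
Omar is a knight, and the claim "at least one of the following is true: Omar and Ximena are different types; Omar and Kai are both knights or both knaves" is indeed true.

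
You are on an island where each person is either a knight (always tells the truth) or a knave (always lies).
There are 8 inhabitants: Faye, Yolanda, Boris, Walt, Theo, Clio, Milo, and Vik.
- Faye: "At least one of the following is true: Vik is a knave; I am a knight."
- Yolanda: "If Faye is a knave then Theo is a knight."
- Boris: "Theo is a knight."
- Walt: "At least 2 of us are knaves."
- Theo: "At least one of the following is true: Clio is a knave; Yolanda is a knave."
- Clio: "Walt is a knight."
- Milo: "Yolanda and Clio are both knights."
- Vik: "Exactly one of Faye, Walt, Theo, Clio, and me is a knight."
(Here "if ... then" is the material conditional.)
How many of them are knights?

The unique consistent assignment is Faye=knight, Yolanda=knight, Boris=knave, Walt=knight, Theo=knave, Clio=knight, Milo=knight, Vik=knave.
That has 5 knights.

5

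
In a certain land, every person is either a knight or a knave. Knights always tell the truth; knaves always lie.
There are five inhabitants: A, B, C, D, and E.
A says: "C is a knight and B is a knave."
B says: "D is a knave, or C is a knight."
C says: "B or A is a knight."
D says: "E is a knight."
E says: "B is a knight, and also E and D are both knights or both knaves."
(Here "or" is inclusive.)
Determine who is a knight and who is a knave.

Knights: B, C, D, and E. Knaves: A.

Since A is a knave, "C is a knight and B is a knave" needs to be False, which holds.
B is a knight, and the claim "D is a knave, or C is a knight" is indeed True.
As a knight, C's statement "B or A is a knight" should be True; it is.
D (knight): "E is a knight" — True. ✓
As a knight, E's statement "B is a knight, and also E and D are both knights or both knaves" should be True; it is.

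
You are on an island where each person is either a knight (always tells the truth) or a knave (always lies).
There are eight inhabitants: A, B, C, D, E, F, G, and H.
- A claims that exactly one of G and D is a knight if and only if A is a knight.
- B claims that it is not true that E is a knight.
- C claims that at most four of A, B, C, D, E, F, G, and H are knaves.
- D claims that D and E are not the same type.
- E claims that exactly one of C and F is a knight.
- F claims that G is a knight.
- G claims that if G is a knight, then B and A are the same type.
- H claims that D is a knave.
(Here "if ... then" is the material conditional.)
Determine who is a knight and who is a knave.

A is a knight, B is a knight, C is a knight, D is a knave, E is a knave, F is a knight, G is a knight, and H is a knight.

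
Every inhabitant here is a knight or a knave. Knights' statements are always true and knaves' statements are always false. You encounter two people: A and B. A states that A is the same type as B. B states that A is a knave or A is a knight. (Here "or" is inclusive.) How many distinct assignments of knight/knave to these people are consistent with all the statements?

2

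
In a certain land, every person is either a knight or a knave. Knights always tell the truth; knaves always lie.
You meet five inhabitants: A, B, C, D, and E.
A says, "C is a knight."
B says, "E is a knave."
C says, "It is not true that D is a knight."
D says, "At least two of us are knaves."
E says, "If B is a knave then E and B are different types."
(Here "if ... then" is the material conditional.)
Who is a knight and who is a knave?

A is a knave, B is a knave, C is a knave, D is a knight, and E is a knight.

Suppose A is a knight. Then A's statement "C is a knight" would have to be true. Checking the 16 ways to assign the others, none is consistent with every speaker.
(For instance, with B=knave, C=knave, D=knight, E=knight, A's claim "C is a knight" comes out false where it would need to be true.)
So A must be a knave, making "C is a knight" false. Taking A=knave, B=knave, C=knave, D=knight, E=knight, each remaining statement checks out:
  B (knave): "E is a knave" — false. ✓
  C (knave): "it is not true that D is a knight" — false. ✓
  D (knight): "at least two of us are knaves" — true. ✓
  E (knight): "if B is a knave then E and B are different types" — true. ✓
This is the unique consistent assignment.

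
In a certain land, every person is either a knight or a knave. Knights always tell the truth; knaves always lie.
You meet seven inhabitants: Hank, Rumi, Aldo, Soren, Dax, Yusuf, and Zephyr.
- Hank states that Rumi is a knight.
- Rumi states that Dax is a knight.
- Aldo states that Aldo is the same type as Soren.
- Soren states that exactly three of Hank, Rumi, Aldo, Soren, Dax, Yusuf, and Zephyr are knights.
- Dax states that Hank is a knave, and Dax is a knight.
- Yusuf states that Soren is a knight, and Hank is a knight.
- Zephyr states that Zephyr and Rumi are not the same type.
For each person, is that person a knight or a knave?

Knights: Aldo, Soren, and Zephyr. Knaves: Hank, Rumi, Dax, and Yusuf.

As a knave, Hank's statement "Rumi is a knight" should be false; it is.
Rumi is a knave; "Dax is a knight" is false, as required.
Aldo is a knight, and the claim "Aldo is the same type as Soren" is indeed True.
Soren is a knight, and the claim "exactly three of Hank, Rumi, Aldo, Soren, Dax, Yusuf, and Zephyr are knights" is indeed True.
As a knave, Dax's statement "Hank is a knave, and Dax is a knight" should be false; it is.
As a knave, Yusuf's statement "Soren is a knight, and Hank is a knight" should be false; it is.
Zephyr is a knight; "Zephyr and Rumi are not the same type" is True, as required.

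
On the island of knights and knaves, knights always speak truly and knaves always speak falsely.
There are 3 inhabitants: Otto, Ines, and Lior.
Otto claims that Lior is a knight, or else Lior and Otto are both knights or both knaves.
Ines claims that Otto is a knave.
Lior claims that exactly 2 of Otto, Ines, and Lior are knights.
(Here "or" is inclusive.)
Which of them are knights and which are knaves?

Knights: Otto and Lior. Knaves: Ines.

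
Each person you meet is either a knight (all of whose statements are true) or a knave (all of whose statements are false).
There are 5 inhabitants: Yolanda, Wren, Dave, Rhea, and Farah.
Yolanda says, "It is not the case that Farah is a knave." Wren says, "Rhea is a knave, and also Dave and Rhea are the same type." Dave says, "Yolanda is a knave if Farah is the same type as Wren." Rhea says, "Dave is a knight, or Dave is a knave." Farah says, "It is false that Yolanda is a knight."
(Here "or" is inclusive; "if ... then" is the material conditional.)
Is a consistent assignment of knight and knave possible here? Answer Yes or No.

No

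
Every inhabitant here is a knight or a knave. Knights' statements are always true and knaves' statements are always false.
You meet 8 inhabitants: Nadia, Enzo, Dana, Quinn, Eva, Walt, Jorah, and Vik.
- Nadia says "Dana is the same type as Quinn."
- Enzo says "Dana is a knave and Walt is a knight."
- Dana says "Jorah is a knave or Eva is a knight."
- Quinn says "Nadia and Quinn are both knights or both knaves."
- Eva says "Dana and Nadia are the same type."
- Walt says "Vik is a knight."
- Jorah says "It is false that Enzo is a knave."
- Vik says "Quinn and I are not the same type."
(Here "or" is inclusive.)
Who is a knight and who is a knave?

Nadia is a knight, and the claim "Dana is the same type as Quinn" is indeed true.
Enzo is a knight; "Dana is a knave and Walt is a knight" is true, as required.
Dana (knave): "Jorah is a knave or Eva is a knight" — False. ✓
Since Quinn is a knave, "Nadia and Quinn are both knights or both knaves" needs to be False, which holds.
Since Eva is a knave, "Dana and Nadia are the same type" needs to be False, which holds.
Walt is a knight, and the claim "Vik is a knight" is indeed true.
Jorah is a knight; "it is false that Enzo is a knave" is true, as required.
Vik is a knight; "Quinn and I are not the same type" is true, as required.

Knights: Nadia, Enzo, Walt, Jorah, and Vik. Knaves: Dana, Quinn, and Eva.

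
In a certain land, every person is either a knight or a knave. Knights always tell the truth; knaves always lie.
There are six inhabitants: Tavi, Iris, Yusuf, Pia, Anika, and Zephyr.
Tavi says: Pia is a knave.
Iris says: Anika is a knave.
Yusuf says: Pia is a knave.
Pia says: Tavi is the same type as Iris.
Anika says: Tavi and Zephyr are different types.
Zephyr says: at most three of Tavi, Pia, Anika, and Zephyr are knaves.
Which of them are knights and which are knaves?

Tavi is a knave, and the claim "Pia is a knave" is indeed False.
Iris (knave): "Anika is a knave" — False. ✓
Yusuf is a knave; "Pia is a knave" is False, as required.
Pia is a knight, and the claim "Tavi is the same type as Iris" is indeed True.
Since Anika is a knight, "Tavi and Zephyr are different types" needs to be True, which holds.
Zephyr (knight): "at most three of Tavi, Pia, Anika, and Zephyr are knaves" — True. ✓

Tavi is a knave, Iris is a knave, Yusuf is a knave, Pia is a knight, Anika is a knight, and Zephyr is a knight.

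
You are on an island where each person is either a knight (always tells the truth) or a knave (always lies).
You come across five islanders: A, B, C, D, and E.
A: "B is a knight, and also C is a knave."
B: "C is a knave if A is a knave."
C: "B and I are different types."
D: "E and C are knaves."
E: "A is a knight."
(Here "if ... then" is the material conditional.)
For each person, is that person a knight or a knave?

A is a knave, B is a knave, C is a knight, D is a knave, and E is a knave.

Suppose A is a knight. Then A's statement "B is a knight, and also C is a knave" would have to be true. Checking the 16 ways to assign the others, none is consistent with every speaker.
(For instance, with B=knave, C=knight, D=knave, E=knave, A's claim "B is a knight, and also C is a knave" comes out false where it would need to be true.)
So A must be a knave, making "B is a knight, and also C is a knave" false. Taking A=knave, B=knave, C=knight, D=knave, E=knave, each remaining statement checks out:
  B (knave): "C is a knave if A is a knave" — false. ✓
  C (knight): "B and I are different types" — true. ✓
  D (knave): "E and C are knaves" — false. ✓
  E (knave): "A is a knight" — false. ✓
This is the unique consistent assignment.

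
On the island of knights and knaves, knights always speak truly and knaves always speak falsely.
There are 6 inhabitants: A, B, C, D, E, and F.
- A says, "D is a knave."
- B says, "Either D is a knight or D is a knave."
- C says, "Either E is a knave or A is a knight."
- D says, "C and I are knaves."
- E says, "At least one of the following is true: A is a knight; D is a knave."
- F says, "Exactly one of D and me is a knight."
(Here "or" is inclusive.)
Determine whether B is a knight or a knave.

B is a knight.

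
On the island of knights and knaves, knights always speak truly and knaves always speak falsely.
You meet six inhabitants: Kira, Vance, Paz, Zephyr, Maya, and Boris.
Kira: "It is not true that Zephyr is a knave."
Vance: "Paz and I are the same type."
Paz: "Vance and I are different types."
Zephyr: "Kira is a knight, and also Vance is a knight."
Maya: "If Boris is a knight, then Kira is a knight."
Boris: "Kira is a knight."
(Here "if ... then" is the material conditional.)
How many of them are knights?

2

The unique consistent assignment is Kira=knave, Vance=knave, Paz=knight, Zephyr=knave, Maya=knight, Boris=knave.
That has 2 knights.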